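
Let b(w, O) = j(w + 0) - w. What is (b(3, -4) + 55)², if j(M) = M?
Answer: 3025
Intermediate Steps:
b(w, O) = 0 (b(w, O) = (w + 0) - w = w - w = 0)
(b(3, -4) + 55)² = (0 + 55)² = 55² = 3025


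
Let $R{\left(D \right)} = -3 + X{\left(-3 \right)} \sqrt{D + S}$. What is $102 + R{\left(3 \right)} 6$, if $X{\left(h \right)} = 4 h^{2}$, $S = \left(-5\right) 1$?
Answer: $84 + 216 i \sqrt{2} \approx 84.0 + 305.47 i$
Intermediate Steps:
$S = -5$
$R{\left(D \right)} = -3 + 36 \sqrt{-5 + D}$ ($R{\left(D \right)} = -3 + 4 \left(-3\right)^{2} \sqrt{D - 5} = -3 + 4 \cdot 9 \sqrt{-5 + D} = -3 + 36 \sqrt{-5 + D}$)
$102 + R{\left(3 \right)} 6 = 102 + \left(-3 + 36 \sqrt{-5 + 3}\right) 6 = 102 + \left(-3 + 36 \sqrt{-2}\right) 6 = 102 + \left(-3 + 36 i \sqrt{2}\right) 6 = 102 - \left(18 - 216 i \sqrt{2}\right) = 84 + 216 i \sqrt{2}$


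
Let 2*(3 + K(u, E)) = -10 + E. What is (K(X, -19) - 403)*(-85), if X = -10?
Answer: 71485/2 ≈ 35743.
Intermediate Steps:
K(u, E) = -8 + E/2 (K(u, E) = -3 + (-10 + E)/2 = -3 + (-5 + E/2) = -8 + E/2)
(K(X, -19) - 403)*(-85) = ((-8 + (½)*(-19)) - 403)*(-85) = ((-8 - 19/2) - 403)*(-85) = (-35/2 - 403)*(-85) = -841/2*(-85) = 71485/2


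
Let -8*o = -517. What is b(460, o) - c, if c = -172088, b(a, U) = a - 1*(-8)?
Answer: 172556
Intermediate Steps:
o = 517/8 (o = -⅛*(-517) = 517/8 ≈ 64.625)
b(a, U) = 8 + a (b(a, U) = a + 8 = 8 + a)
b(460, o) - c = (8 + 460) - 1*(-172088) = 468 + 172088 = 172556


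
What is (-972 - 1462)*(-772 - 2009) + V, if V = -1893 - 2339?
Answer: 6764722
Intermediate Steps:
V = -4232
(-972 - 1462)*(-772 - 2009) + V = (-972 - 1462)*(-772 - 2009) - 4232 = -2434*(-2781) - 4232 = 6768954 - 4232 = 6764722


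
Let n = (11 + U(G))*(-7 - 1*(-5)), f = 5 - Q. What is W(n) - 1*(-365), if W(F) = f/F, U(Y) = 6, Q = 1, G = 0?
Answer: 6203/17 ≈ 364.88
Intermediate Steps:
f = 4 (f = 5 - 1*1 = 5 - 1 = 4)
n = -34 (n = (11 + 6)*(-7 - 1*(-5)) = 17*(-7 + 5) = 17*(-2) = -34)
W(F) = 4/F
W(n) - 1*(-365) = 4/(-34) - 1*(-365) = 4*(-1/34) + 365 = -2/17 + 365 = 6203/17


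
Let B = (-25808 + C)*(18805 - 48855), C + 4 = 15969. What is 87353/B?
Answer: 87353/295782150 ≈ 0.00029533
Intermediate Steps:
C = 15965 (C = -4 + 15969 = 15965)
B = 295782150 (B = (-25808 + 15965)*(18805 - 48855) = -9843*(-30050) = 295782150)
87353/B = 87353/295782150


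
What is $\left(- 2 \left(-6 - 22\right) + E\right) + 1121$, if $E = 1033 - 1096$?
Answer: $1114$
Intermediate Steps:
$E = -63$
$\left(- 2 \left(-6 - 22\right) + E\right) + 1121 = \left(- 2 \left(-6 - 22\right) - 63\right) + 1121 = \left(\left(-2\right) \left(-28\right) - 63\right) + 1121 = \left(56 - 63\right) + 1121 = -7 + 1121 = 1114$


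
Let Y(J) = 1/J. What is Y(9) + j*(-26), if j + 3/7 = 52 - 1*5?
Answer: -76277/63 ≈ -1210.7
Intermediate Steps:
Y(J) = 1/J
j = 326/7 (j = -3/7 + (52 - 1*5) = -3/7 + (52 - 5) = -3/7 + 47 = 326/7 ≈ 46.571)
Y(9) + j*(-26) = 1/9 + (326/7)*(-26) = 1/9 - 8476/7 = -76277/63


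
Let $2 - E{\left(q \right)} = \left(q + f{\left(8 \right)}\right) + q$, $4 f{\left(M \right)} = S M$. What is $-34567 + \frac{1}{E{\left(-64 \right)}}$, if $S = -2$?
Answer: $- \frac{4631977}{134} \approx -34567.0$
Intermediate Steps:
$f{\left(M \right)} = - \frac{M}{2}$ ($f{\left(M \right)} = \frac{\left(-2\right) M}{4} = - \frac{M}{2}$)
$E{\left(q \right)} = 6 - 2 q$ ($E{\left(q \right)} = 2 - \left(\left(q - 4\right) + q\right) = 2 - \left(\left(-4 + q\right) + q\right) = 2 - \left(-4 + 2 q\right) = 6 - 2 q$)
$-34567 + \frac{1}{E{\left(-64 \right)}} = -34567 + \frac{1}{6 - -128} = -34567 + \frac{1}{6 + 128} = -34567 + \frac{1}{134} = - \frac{4631977}{134}$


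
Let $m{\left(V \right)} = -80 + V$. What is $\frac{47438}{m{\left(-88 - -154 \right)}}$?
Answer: $- \frac{23719}{7} \approx -3388.4$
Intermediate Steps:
$\frac{47438}{m{\left(-88 - -154 \right)}} = \frac{47438}{-80 - -66} = \frac{47438}{-80 + \left(-88 + 154\right)} = \frac{47438}{-80 + 66} = \frac{47438}{-14} = 47438 \left(- \frac{1}{14}\right) = - \frac{23719}{7}$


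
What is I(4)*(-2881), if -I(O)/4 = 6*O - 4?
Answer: 230480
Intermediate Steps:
I(O) = 16 - 24*O (I(O) = -4*(6*O - 4) = -4*(-4 + 6*O) = 16 - 24*O)
I(4)*(-2881) = (16 - 24*4)*(-2881) = (16 - 96)*(-2881) = -80*(-2881) = 230480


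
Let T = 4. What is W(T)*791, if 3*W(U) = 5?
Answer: 3955/3 ≈ 1318.3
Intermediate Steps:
W(U) = 5/3 (W(U) = (⅓)*5 = 5/3)
W(T)*791 = (5/3)*791 = 3955/3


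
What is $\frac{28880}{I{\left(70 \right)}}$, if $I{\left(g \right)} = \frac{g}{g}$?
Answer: $28880$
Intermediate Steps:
$I{\left(g \right)} = 1$
$\frac{28880}{I{\left(70 \right)}} = \frac{28880}{1} = 28880 \cdot 1 = 28880$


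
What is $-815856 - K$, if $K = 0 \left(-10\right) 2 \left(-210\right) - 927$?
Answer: $-814929$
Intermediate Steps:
$K = -927$ ($K = 0 \cdot 2 \left(-210\right) - 927 = 0 \left(-210\right) - 927 = 0 - 927 = -927$)
$-815856 - K = -815856 - -927 = -815856 + 927 = -814929$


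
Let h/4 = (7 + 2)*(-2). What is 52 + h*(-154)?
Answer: 11140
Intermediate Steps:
h = -72 (h = 4*((7 + 2)*(-2)) = 4*(9*(-2)) = 4*(-18) = -72)
52 + h*(-154) = 52 - 72*(-154) = 52 + 11088 = 11140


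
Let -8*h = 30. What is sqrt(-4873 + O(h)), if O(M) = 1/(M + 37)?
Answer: I*sqrt(86197965)/133 ≈ 69.807*I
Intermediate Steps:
h = -15/4 (h = -1/8*30 = -15/4 ≈ -3.7500)
O(M) = 1/(37 + M)
sqrt(-4873 + O(h)) = sqrt(-4873 + 1/(37 - 15/4)) = sqrt(-4873 + 1/(133/4)) = sqrt(-4873 + 4/133) = sqrt(-648105/133) = I*sqrt(86197965)/133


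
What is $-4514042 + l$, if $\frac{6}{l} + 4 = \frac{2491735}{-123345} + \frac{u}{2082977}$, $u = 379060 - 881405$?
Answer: $- \frac{2834767806487862635}{627988763138} \approx -4.514 \cdot 10^{6}$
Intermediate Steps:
$u = -502345$
$l = - \frac{154154878839}{627988763138}$ ($l = \frac{6}{-4 + \left(\frac{2491735}{-123345} - \frac{502345}{2082977}\right)} = \frac{6}{-4 + \left(2491735 \left(- \frac{1}{123345}\right) - \frac{502345}{2082977}\right)} = \frac{6}{-4 - \frac{1050437687824}{51384959613}} = \frac{6}{- \frac{1255977526276}{51384959613}} = 6 \left(- \frac{51384959613}{1255977526276}\right) = - \frac{154154878839}{627988763138} \approx -0.24547$)
$-4514042 + l = -4514042 - \frac{154154878839}{627988763138} = - \frac{2834767806487862635}{627988763138}$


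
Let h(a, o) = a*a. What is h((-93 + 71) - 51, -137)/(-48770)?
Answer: -5329/48770 ≈ -0.10927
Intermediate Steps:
h(a, o) = a²
h((-93 + 71) - 51, -137)/(-48770) = ((-93 + 71) - 51)²/(-48770) = (-22 - 51)²*(-1/48770) = (-73)²*(-1/48770) = 5329*(-1/48770) = -5329/48770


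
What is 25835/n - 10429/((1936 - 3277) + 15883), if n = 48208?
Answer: -63534331/350520368 ≈ -0.18126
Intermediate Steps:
25835/n - 10429/((1936 - 3277) + 15883) = 25835/48208 - 10429/((1936 - 3277) + 15883) = 25835*(1/48208) - 10429/(-1341 + 15883) = 25835/48208 - 10429/14542 = -63534331/350520368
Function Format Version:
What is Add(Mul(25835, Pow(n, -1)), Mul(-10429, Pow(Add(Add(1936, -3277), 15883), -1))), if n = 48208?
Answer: Rational(-63534331, 350520368) ≈ -0.18126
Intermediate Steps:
Add(Mul(25835, Pow(n, -1)), Mul(-10429, Pow(Add(Add(1936, -3277), 15883), -1))) = Add(Mul(25835, Pow(48208, -1)), Mul(-10429, Pow(Add(Add(1936, -3277), 15883), -1))) = Add(Mul(25835, Rational(1, 48208)), Mul(-10429, Pow(Add(-1341, 15883), -1))) = Add(Rational(25835, 48208), Mul(-10429, Pow(14542, -1))) = Add(Rational(25835, 48208), Mul(-10429, Rational(1, 14542))) = Add(Rational(25835, 48208), Rational(-10429, 14542)) = Rational(-63534331, 350520368)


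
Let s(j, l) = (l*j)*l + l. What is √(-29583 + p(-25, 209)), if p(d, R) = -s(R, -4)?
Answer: I*√32923 ≈ 181.45*I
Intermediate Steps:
s(j, l) = l + j*l² (s(j, l) = (j*l)*l + l = j*l² + l = l + j*l²)
p(d, R) = 4 - 16*R (p(d, R) = -(-4)*(1 + R*(-4)) = -(-4)*(1 - 4*R) = -(-4 + 16*R) = 4 - 16*R)
√(-29583 + p(-25, 209)) = √(-29583 + (4 - 16*209)) = √(-29583 + (4 - 3344)) = √(-29583 - 3340) = √(-32923) = I*√32923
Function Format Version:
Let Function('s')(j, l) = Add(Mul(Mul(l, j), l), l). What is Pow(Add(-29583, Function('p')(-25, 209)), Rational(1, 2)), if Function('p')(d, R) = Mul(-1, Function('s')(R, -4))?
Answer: Mul(I, Pow(32923, Rational(1, 2))) ≈ Mul(181.45, I)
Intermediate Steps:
Function('s')(j, l) = Add(l, Mul(j, Pow(l, 2))) (Function('s')(j, l) = Add(Mul(Mul(j, l), l), l) = Add(Mul(j, Pow(l, 2)), l) = Add(l, Mul(j, Pow(l, 2))))
Function('p')(d, R) = Add(4, Mul(-16, R)) (Function('p')(d, R) = Mul(-1, Mul(-4, Add(1, Mul(R, -4)))) = Mul(-1, Mul(-4, Add(1, Mul(-4, R)))) = Mul(-1, Add(-4, Mul(16, R))) = Add(4, Mul(-16, R)))
Pow(Add(-29583, Function('p')(-25, 209)), Rational(1, 2)) = Pow(Add(-29583, Add(4, Mul(-16, 209))), Rational(1, 2)) = Pow(Add(-29583, Add(4, -3344)), Rational(1, 2)) = Pow(Add(-29583, -3340), Rational(1, 2)) = Pow(-32923, Rational(1, 2)) = Mul(I, Pow(32923, Rational(1, 2)))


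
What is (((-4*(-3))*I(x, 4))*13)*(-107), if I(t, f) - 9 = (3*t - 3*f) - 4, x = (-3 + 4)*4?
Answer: -83460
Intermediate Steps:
x = 4 (x = 1*4 = 4)
I(t, f) = 5 - 3*f + 3*t (I(t, f) = 9 + ((3*t - 3*f) - 4) = 9 + ((-3*f + 3*t) - 4) = 9 + (-4 - 3*f + 3*t) = 5 - 3*f + 3*t)
(((-4*(-3))*I(x, 4))*13)*(-107) = (((-4*(-3))*(5 - 3*4 + 3*4))*13)*(-107) = ((12*(5 - 12 + 12))*13)*(-107) = ((12*5)*13)*(-107) = (60*13)*(-107) = 780*(-107) = -83460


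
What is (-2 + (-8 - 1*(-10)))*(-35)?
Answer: 0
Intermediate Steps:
(-2 + (-8 - 1*(-10)))*(-35) = (-2 + (-8 + 10))*(-35) = (-2 + 2)*(-35) = 0*(-35) = 0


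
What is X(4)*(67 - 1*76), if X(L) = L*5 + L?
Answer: -216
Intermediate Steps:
X(L) = 6*L (X(L) = 5*L + L = 6*L)
X(4)*(67 - 1*76) = (6*4)*(67 - 1*76) = 24*(67 - 76) = 24*(-9) = -216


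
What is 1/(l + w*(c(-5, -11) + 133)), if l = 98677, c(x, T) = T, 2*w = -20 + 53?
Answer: 1/100690 ≈ 9.9315e-6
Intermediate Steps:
w = 33/2 (w = (-20 + 53)/2 = (½)*33 = 33/2 ≈ 16.500)
1/(l + w*(c(-5, -11) + 133)) = 1/(98677 + 33*(-11 + 133)/2) = 1/(98677 + (33/2)*122) = 1/(98677 + 2013) = 1/100690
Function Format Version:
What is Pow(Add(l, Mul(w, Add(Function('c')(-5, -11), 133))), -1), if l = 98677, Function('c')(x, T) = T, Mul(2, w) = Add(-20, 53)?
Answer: Rational(1, 100690) ≈ 9.9315e-6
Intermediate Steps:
w = Rational(33, 2) (w = Mul(Rational(1, 2), Add(-20, 53)) = Mul(Rational(1, 2), 33) = Rational(33, 2) ≈ 16.500)
Pow(Add(l, Mul(w, Add(Function('c')(-5, -11), 133))), -1) = Pow(Add(98677, Mul(Rational(33, 2), Add(-11, 133))), -1) = Pow(Add(98677, Mul(Rational(33, 2), 122)), -1) = Pow(Add(98677, 2013), -1) = Pow(100690, -1) = Rational(1, 100690)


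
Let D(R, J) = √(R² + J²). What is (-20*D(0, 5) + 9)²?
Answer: 8281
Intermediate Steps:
D(R, J) = √(J² + R²)
(-20*D(0, 5) + 9)² = (-20*√(5² + 0²) + 9)² = (-20*√(25 + 0) + 9)² = (-20*√25 + 9)² = (-20*5 + 9)² = (-100 + 9)² = (-91)² = 8281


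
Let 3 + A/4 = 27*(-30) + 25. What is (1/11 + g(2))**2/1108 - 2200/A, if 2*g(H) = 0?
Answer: 18434547/26411396 ≈ 0.69798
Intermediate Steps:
g(H) = 0 (g(H) = (1/2)*0 = 0)
A = -3152 (A = -12 + 4*(27*(-30) + 25) = -12 + 4*(-810 + 25) = -12 + 4*(-785) = -12 - 3140 = -3152)
(1/11 + g(2))**2/1108 - 2200/A = (1/11 + 0)**2/1108 - 2200/(-3152) = (1/11 + 0)**2*(1/1108) - 2200*(-1/3152) = (1/11)**2*(1/1108) + 275/394 = (1/121)*(1/1108) + 275/394 = 1/134068 + 275/394 = 18434547/26411396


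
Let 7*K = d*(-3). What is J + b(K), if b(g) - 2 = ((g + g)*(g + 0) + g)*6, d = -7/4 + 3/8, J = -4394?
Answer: -3437289/784 ≈ -4384.3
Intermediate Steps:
d = -11/8 (d = -7*¼ + 3*(⅛) = -7/4 + 3/8 = -11/8 ≈ -1.3750)
K = 33/56 (K = (-11/8*(-3))/7 = (⅐)*(33/8) = 33/56 ≈ 0.58929)
b(g) = 2 + 6*g + 12*g² (b(g) = 2 + ((g + g)*(g + 0) + g)*6 = 2 + ((2*g)*g + g)*6 = 2 + (2*g² + g)*6 = 2 + (g + 2*g²)*6 = 2 + (6*g + 12*g²) = 2 + 6*g + 12*g²)
J + b(K) = -4394 + (2 + 6*(33/56) + 12*(33/56)²) = -4394 + (2 + 99/28 + 12*(1089/3136)) = -4394 + (2 + 99/28 + 3267/784) = -4394 + 7607/784 = -3437289/784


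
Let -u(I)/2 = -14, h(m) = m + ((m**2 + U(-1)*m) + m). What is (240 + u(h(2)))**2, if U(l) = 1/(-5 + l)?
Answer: 71824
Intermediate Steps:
h(m) = m**2 + 11*m/6 (h(m) = m + ((m**2 + m/(-5 - 1)) + m) = m + ((m**2 + m/(-6)) + m) = m + ((m**2 - m/6) + m) = m + (m**2 + 5*m/6) = m**2 + 11*m/6)
u(I) = 28 (u(I) = -2*(-14) = 28)
(240 + u(h(2)))**2 = (240 + 28)**2 = 268**2 = 71824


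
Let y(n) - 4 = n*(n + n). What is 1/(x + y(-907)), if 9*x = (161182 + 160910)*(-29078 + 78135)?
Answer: 1/1757297218 ≈ 5.6906e-10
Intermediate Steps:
y(n) = 4 + 2*n² (y(n) = 4 + n*(n + n) = 4 + n*(2*n) = 4 + 2*n²)
x = 1755651916 (x = ((161182 + 160910)*(-29078 + 78135))/9 = (322092*49057)/9 = (⅑)*15800867244 = 1755651916)
1/(x + y(-907)) = 1/(1755651916 + (4 + 2*(-907)²)) = 1/(1755651916 + (4 + 2*822649)) = 1/(1755651916 + (4 + 1645298)) = 1/(1755651916 + 1645302) = 1/1757297218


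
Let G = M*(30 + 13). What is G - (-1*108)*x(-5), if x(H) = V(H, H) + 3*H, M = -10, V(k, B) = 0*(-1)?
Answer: -2050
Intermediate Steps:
V(k, B) = 0
G = -430 (G = -10*(30 + 13) = -10*43 = -430)
x(H) = 3*H (x(H) = 0 + 3*H = 3*H)
G - (-1*108)*x(-5) = -430 - (-1*108)*3*(-5) = -430 - (-108)*(-15) = -430 - 1*1620 = -430 - 1620 = -2050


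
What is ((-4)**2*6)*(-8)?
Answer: -768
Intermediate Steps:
((-4)**2*6)*(-8) = (16*6)*(-8) = 96*(-8) = -768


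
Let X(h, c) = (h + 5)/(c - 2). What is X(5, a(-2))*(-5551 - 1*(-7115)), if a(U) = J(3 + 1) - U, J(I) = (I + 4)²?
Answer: 1955/8 ≈ 244.38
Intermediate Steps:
J(I) = (4 + I)²
a(U) = 64 - U (a(U) = (4 + (3 + 1))² - U = (4 + 4)² - U = 8² - U = 64 - U)
X(h, c) = (5 + h)/(-2 + c)
X(5, a(-2))*(-5551 - 1*(-7115)) = ((5 + 5)/(-2 + (64 - 1*(-2))))*(-5551 - 1*(-7115)) = (10/(-2 + (64 + 2)))*(-5551 + 7115) = (10/(-2 + 66))*1564 = (10/64)*1564 = ((1/64)*10)*1564 = (5/32)*1564 = 1955/8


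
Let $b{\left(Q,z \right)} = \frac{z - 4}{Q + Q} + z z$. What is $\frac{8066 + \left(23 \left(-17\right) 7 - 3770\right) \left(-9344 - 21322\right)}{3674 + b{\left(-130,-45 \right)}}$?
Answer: $\frac{51883449280}{1481789} \approx 35014.0$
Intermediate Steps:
$b{\left(Q,z \right)} = z^{2} + \frac{-4 + z}{2 Q}$ ($b{\left(Q,z \right)} = \frac{-4 + z}{2 Q} + z^{2} = z^{2} + \frac{-4 + z}{2 Q}$)
$\frac{8066 + \left(23 \left(-17\right) 7 - 3770\right) \left(-9344 - 21322\right)}{3674 + b{\left(-130,-45 \right)}} = \frac{8066 + \left(23 \left(-17\right) 7 - 3770\right) \left(-9344 - 21322\right)}{3674 + \frac{-2 + \frac{1}{2} \left(-45\right) - 130 \left(-45\right)^{2}}{-130}} = \frac{8066 + \left(\left(-391\right) 7 - 3770\right) \left(-30666\right)}{3674 - \frac{-2 - \frac{45}{2} - 263250}{130}} = \frac{8066 + \left(-2737 - 3770\right) \left(-30666\right)}{3674 - \frac{-2 - \frac{45}{2} - 263250}{130}} = \frac{8066 - -199543662}{3674 - - \frac{526549}{260}} = \frac{8066 + 199543662}{3674 + \frac{526549}{260}} = \frac{199551728}{\frac{1481789}{260}} = 199551728 \cdot \frac{260}{1481789} = \frac{51883449280}{1481789}$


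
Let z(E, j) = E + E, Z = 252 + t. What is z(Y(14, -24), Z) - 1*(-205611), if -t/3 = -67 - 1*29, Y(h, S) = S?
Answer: 205563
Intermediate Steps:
t = 288 (t = -3*(-67 - 1*29) = -3*(-67 - 29) = -3*(-96) = 288)
Z = 540 (Z = 252 + 288 = 540)
z(E, j) = 2*E
z(Y(14, -24), Z) - 1*(-205611) = 2*(-24) - 1*(-205611) = -48 + 205611 = 205563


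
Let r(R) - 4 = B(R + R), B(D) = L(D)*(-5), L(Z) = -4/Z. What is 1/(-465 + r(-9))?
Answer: -9/4159 ≈ -0.0021640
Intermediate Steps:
B(D) = 20/D (B(D) = -4/D*(-5) = 20/D)
r(R) = 4 + 10/R (r(R) = 4 + 20/(R + R) = 4 + 20/((2*R)) = 4 + 20*(1/(2*R)) = 4 + 10/R)
1/(-465 + r(-9)) = 1/(-465 + (4 + 10/(-9))) = 1/(-465 + (4 + 10*(-⅑))) = 1/(-465 + (4 - 10/9)) = 1/(-465 + 26/9) = 1/(-4159/9) = -9/4159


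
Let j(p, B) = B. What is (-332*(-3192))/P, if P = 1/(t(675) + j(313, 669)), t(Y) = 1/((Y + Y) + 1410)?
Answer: 81531448796/115 ≈ 7.0897e+8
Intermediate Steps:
t(Y) = 1/(1410 + 2*Y) (t(Y) = 1/(2*Y + 1410) = 1/(1410 + 2*Y))
P = 2760/1846441 (P = 1/(1/(2*(705 + 675)) + 669) = 1/((½)/1380 + 669) = 1/((½)*(1/1380) + 669) = 1/(1/2760 + 669) = 1/(1846441/2760) = 2760/1846441 ≈ 0.0014948)
(-332*(-3192))/P = (-332*(-3192))/(2760/1846441) = 1059744*(1846441/2760) = 81531448796/115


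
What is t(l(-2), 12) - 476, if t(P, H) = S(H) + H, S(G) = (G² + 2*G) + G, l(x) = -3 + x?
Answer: -284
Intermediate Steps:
S(G) = G² + 3*G
t(P, H) = H + H*(3 + H) (t(P, H) = H*(3 + H) + H = H + H*(3 + H))
t(l(-2), 12) - 476 = 12*(4 + 12) - 476 = 12*16 - 476 = 192 - 476 = -284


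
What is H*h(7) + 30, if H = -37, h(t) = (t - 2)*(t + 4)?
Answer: -2005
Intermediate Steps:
h(t) = (-2 + t)*(4 + t)
H*h(7) + 30 = -37*(-8 + 7² + 2*7) + 30 = -37*(-8 + 49 + 14) + 30 = -37*55 + 30 = -2035 + 30 = -2005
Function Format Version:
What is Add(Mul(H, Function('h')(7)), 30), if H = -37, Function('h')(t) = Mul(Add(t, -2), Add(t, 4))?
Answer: -2005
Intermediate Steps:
Function('h')(t) = Mul(Add(-2, t), Add(4, t))
Add(Mul(H, Function('h')(7)), 30) = Add(Mul(-37, Add(-8, Pow(7, 2), Mul(2, 7))), 30) = Add(Mul(-37, Add(-8, 49, 14)), 30) = Add(Mul(-37, 55), 30) = Add(-2035, 30) = -2005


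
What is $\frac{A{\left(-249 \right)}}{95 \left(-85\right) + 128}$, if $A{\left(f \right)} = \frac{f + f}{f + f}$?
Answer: $- \frac{1}{7947} \approx -0.00012583$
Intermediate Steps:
$A{\left(f \right)} = 1$ ($A{\left(f \right)} = \frac{2 f}{2 f} = 2 f \frac{1}{2 f} = 1$)
$\frac{A{\left(-249 \right)}}{95 \left(-85\right) + 128} = 1 \frac{1}{95 \left(-85\right) + 128} = 1 \frac{1}{-8075 + 128} = 1 \frac{1}{-7947} = 1 \left(- \frac{1}{7947}\right) = - \frac{1}{7947}$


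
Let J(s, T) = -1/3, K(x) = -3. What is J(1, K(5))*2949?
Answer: -983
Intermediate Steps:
J(s, T) = -1/3 (J(s, T) = -1*1/3 = -1/3)
J(1, K(5))*2949 = -1/3*2949 = -983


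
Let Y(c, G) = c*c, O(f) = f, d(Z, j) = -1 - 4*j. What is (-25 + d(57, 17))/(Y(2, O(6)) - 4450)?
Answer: 47/2223 ≈ 0.021143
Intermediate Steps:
Y(c, G) = c**2
(-25 + d(57, 17))/(Y(2, O(6)) - 4450) = (-25 + (-1 - 4*17))/(2**2 - 4450) = (-25 + (-1 - 68))/(4 - 4450) = (-25 - 69)/(-4446) = -94*(-1/4446) = 47/2223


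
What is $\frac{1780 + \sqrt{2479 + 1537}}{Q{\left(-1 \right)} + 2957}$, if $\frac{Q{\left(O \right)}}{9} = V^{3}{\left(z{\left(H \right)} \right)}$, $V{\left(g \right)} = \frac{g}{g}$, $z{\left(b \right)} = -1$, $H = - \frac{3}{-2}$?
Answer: $\frac{890}{1483} + \frac{2 \sqrt{251}}{1483} \approx 0.6215$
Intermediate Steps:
$H = \frac{3}{2}$ ($H = \left(-3\right) \left(- \frac{1}{2}\right) = \frac{3}{2} \approx 1.5$)
$V{\left(g \right)} = 1$
$Q{\left(O \right)} = 9$ ($Q{\left(O \right)} = 9 \cdot 1^{3} = 9 \cdot 1 = 9$)
$\frac{1780 + \sqrt{2479 + 1537}}{Q{\left(-1 \right)} + 2957} = \frac{1780 + \sqrt{2479 + 1537}}{9 + 2957} = \frac{1780 + \sqrt{4016}}{2966} = \left(1780 + 4 \sqrt{251}\right) \frac{1}{2966} = \frac{890}{1483} + \frac{2 \sqrt{251}}{1483}$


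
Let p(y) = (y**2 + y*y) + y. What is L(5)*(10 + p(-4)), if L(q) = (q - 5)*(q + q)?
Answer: 0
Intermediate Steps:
p(y) = y + 2*y**2 (p(y) = (y**2 + y**2) + y = 2*y**2 + y = y + 2*y**2)
L(q) = 2*q*(-5 + q) (L(q) = (-5 + q)*(2*q) = 2*q*(-5 + q))
L(5)*(10 + p(-4)) = (2*5*(-5 + 5))*(10 - 4*(1 + 2*(-4))) = (2*5*0)*(10 - 4*(1 - 8)) = 0*(10 - 4*(-7)) = 0*(10 + 28) = 0*38 = 0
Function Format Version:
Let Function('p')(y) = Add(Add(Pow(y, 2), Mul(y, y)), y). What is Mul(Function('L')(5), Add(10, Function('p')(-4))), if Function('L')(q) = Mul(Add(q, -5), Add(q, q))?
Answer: 0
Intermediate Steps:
Function('p')(y) = Add(y, Mul(2, Pow(y, 2))) (Function('p')(y) = Add(Add(Pow(y, 2), Pow(y, 2)), y) = Add(Mul(2, Pow(y, 2)), y) = Add(y, Mul(2, Pow(y, 2))))
Function('L')(q) = Mul(2, q, Add(-5, q)) (Function('L')(q) = Mul(Add(-5, q), Mul(2, q)) = Mul(2, q, Add(-5, q)))
Mul(Function('L')(5), Add(10, Function('p')(-4))) = Mul(Mul(2, 5, Add(-5, 5)), Add(10, Mul(-4, Add(1, Mul(2, -4))))) = Mul(Mul(2, 5, 0), Add(10, Mul(-4, Add(1, -8)))) = Mul(0, Add(10, Mul(-4, -7))) = Mul(0, Add(10, 28)) = Mul(0, 38) = 0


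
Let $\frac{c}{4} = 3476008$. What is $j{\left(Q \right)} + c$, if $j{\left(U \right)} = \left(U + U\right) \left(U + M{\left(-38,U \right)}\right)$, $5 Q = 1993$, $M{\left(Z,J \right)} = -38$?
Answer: $\frac{354787558}{25} \approx 1.4192 \cdot 10^{7}$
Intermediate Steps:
$c = 13904032$ ($c = 4 \cdot 3476008 = 13904032$)
$Q = \frac{1993}{5}$ ($Q = \frac{1}{5} \cdot 1993 = \frac{1993}{5} \approx 398.6$)
$j{\left(U \right)} = 2 U \left(-38 + U\right)$ ($j{\left(U \right)} = \left(U + U\right) \left(U - 38\right) = 2 U \left(-38 + U\right)$)
$j{\left(Q \right)} + c = 2 \cdot \frac{1993}{5} \left(-38 + \frac{1993}{5}\right) + 13904032 = 2 \cdot \frac{1993}{5} \cdot \frac{1803}{5} + 13904032 = \frac{7186758}{25} + 13904032 = \frac{354787558}{25}$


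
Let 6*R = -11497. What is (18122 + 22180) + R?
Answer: 230315/6 ≈ 38386.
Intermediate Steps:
R = -11497/6 (R = (⅙)*(-11497) = -11497/6 ≈ -1916.2)
(18122 + 22180) + R = (18122 + 22180) - 11497/6 = 40302 - 11497/6 = 230315/6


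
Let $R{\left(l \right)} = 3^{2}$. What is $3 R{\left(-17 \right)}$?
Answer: $27$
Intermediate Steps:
$R{\left(l \right)} = 9$
$3 R{\left(-17 \right)} = 3 \cdot 9 = 27$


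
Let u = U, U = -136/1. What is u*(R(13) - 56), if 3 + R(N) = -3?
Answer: 8432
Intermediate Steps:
R(N) = -6 (R(N) = -3 - 3 = -6)
U = -136 (U = -136*1 = -136)
u = -136
u*(R(13) - 56) = -136*(-6 - 56) = -136*(-62) = 8432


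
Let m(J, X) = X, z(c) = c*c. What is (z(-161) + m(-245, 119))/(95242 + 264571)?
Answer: 26040/359813 ≈ 0.072371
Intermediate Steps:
z(c) = c**2
(z(-161) + m(-245, 119))/(95242 + 264571) = ((-161)**2 + 119)/(95242 + 264571) = (25921 + 119)/359813 = 26040*(1/359813) = 26040/359813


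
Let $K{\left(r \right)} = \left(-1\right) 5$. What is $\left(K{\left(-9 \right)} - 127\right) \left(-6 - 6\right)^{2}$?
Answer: $-19008$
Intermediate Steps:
$K{\left(r \right)} = -5$
$\left(K{\left(-9 \right)} - 127\right) \left(-6 - 6\right)^{2} = \left(-5 - 127\right) \left(-6 - 6\right)^{2} = - 132 \left(-12\right)^{2} = \left(-132\right) 144 = -19008$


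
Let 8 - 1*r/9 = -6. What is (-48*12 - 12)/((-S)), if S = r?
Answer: 14/3 ≈ 4.6667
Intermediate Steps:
r = 126 (r = 72 - 9*(-6) = 72 + 54 = 126)
S = 126
(-48*12 - 12)/((-S)) = (-48*12 - 12)/((-1*126)) = (-576 - 12)/(-126) = -1/126*(-588) = 14/3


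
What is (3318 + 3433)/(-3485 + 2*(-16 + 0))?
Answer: -6751/3517 ≈ -1.9195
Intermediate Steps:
(3318 + 3433)/(-3485 + 2*(-16 + 0)) = 6751/(-3485 + 2*(-16)) = 6751/(-3485 - 32) = 6751/(-3517) = 6751*(-1/3517) = -6751/3517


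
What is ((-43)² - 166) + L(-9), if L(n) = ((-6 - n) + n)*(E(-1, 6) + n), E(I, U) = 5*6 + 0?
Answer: 1557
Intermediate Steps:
E(I, U) = 30 (E(I, U) = 30 + 0 = 30)
L(n) = -180 - 6*n (L(n) = ((-6 - n) + n)*(30 + n) = -6*(30 + n) = -180 - 6*n)
((-43)² - 166) + L(-9) = ((-43)² - 166) + (-180 - 6*(-9)) = (1849 - 166) + (-180 + 54) = 1683 - 126 = 1557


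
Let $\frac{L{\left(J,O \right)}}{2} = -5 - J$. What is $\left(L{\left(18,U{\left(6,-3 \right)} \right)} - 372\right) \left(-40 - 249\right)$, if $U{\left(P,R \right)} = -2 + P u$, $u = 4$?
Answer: $120802$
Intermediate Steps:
$U{\left(P,R \right)} = -2 + 4 P$ ($U{\left(P,R \right)} = -2 + P 4 = -2 + 4 P$)
$L{\left(J,O \right)} = -10 - 2 J$ ($L{\left(J,O \right)} = 2 \left(-5 - J\right) = -10 - 2 J$)
$\left(L{\left(18,U{\left(6,-3 \right)} \right)} - 372\right) \left(-40 - 249\right) = \left(\left(-10 - 36\right) - 372\right) \left(-40 - 249\right) = \left(\left(-10 - 36\right) - 372\right) \left(-289\right) = \left(-46 - 372\right) \left(-289\right) = \left(-418\right) \left(-289\right) = 120802$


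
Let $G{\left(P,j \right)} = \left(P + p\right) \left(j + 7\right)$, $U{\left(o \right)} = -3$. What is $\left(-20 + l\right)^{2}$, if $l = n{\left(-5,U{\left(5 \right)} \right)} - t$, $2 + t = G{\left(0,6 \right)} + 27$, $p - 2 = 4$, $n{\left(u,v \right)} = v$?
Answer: $15876$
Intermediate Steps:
$p = 6$ ($p = 2 + 4 = 6$)
$G{\left(P,j \right)} = \left(6 + P\right) \left(7 + j\right)$ ($G{\left(P,j \right)} = \left(P + 6\right) \left(j + 7\right) = \left(6 + P\right) \left(7 + j\right)$)
$t = 103$ ($t = -2 + \left(\left(42 + 6 \cdot 6 + 7 \cdot 0 + 0 \cdot 6\right) + 27\right) = -2 + \left(\left(42 + 36 + 0 + 0\right) + 27\right) = -2 + \left(78 + 27\right) = -2 + 105 = 103$)
$l = -106$ ($l = -3 - 103 = -106$)
$\left(-20 + l\right)^{2} = \left(-20 - 106\right)^{2} = \left(-126\right)^{2} = 15876$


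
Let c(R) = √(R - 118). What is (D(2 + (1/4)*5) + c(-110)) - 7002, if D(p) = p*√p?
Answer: -7002 + 13*√13/8 + 2*I*√57 ≈ -6996.1 + 15.1*I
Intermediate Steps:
c(R) = √(-118 + R)
D(p) = p^(3/2)
(D(2 + (1/4)*5) + c(-110)) - 7002 = ((2 + (1/4)*5)^(3/2) + √(-118 - 110)) - 7002 = ((2 + (1*(¼))*5)^(3/2) + √(-228)) - 7002 = ((2 + (¼)*5)^(3/2) + 2*I*√57) - 7002 = ((2 + 5/4)^(3/2) + 2*I*√57) - 7002 = ((13/4)^(3/2) + 2*I*√57) - 7002 = (13*√13/8 + 2*I*√57) - 7002 = -7002 + 13*√13/8 + 2*I*√57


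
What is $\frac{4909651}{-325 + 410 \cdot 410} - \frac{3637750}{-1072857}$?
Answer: $\frac{653075216573}{19999842575} \approx 32.654$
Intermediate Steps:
$\frac{4909651}{-325 + 410 \cdot 410} - \frac{3637750}{-1072857} = \frac{4909651}{-325 + 168100} - - \frac{3637750}{1072857} = \frac{4909651}{167775} + \frac{3637750}{1072857} = \frac{653075216573}{19999842575}$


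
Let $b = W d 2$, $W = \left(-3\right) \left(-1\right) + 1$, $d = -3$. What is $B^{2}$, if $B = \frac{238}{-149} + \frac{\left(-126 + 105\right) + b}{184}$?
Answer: $\frac{2549947009}{751637056} \approx 3.3925$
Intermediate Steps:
$W = 4$ ($W = 3 + 1 = 4$)
$b = -24$ ($b = 4 \left(-3\right) 2 = \left(-12\right) 2 = -24$)
$B = - \frac{50497}{27416}$ ($B = \frac{238}{-149} + \frac{\left(-126 + 105\right) - 24}{184} = 238 \left(- \frac{1}{149}\right) + \left(-21 - 24\right) \frac{1}{184} = - \frac{238}{149} - \frac{45}{184} = - \frac{50497}{27416} \approx -1.8419$)
$B^{2} = \left(- \frac{50497}{27416}\right)^{2} = \frac{2549947009}{751637056}$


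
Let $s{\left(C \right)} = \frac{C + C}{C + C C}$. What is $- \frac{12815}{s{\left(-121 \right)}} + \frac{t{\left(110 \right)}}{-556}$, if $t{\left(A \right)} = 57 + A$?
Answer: $\frac{427508233}{556} \approx 7.689 \cdot 10^{5}$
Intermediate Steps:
$s{\left(C \right)} = \frac{2 C}{C + C^{2}}$
$- \frac{12815}{s{\left(-121 \right)}} + \frac{t{\left(110 \right)}}{-556} = - \frac{12815}{2 \frac{1}{1 - 121}} + \frac{57 + 110}{-556} = - \frac{12815}{2 \frac{1}{-120}} + 167 \left(- \frac{1}{556}\right) = - \frac{12815}{2 \left(- \frac{1}{120}\right)} - \frac{167}{556} = - \frac{12815}{- \frac{1}{60}} - \frac{167}{556} = \left(-12815\right) \left(-60\right) - \frac{167}{556} = 768900 - \frac{167}{556} = \frac{427508233}{556}$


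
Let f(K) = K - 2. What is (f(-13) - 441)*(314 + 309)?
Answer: -284088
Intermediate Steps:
f(K) = -2 + K
(f(-13) - 441)*(314 + 309) = ((-2 - 13) - 441)*(314 + 309) = (-15 - 441)*623 = -456*623 = -284088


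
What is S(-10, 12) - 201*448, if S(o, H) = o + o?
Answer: -90068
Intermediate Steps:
S(o, H) = 2*o
S(-10, 12) - 201*448 = 2*(-10) - 201*448 = -20 - 90048 = -90068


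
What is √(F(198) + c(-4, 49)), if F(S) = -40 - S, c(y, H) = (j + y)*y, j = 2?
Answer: I*√230 ≈ 15.166*I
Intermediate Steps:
c(y, H) = y*(2 + y) (c(y, H) = (2 + y)*y = y*(2 + y))
√(F(198) + c(-4, 49)) = √((-40 - 1*198) - 4*(2 - 4)) = √((-40 - 198) - 4*(-2)) = √(-238 + 8) = √(-230) = I*√230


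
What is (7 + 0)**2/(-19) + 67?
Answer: 1224/19 ≈ 64.421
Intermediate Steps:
(7 + 0)**2/(-19) + 67 = 7**2*(-1/19) + 67 = 49*(-1/19) + 67 = -49/19 + 67 = 1224/19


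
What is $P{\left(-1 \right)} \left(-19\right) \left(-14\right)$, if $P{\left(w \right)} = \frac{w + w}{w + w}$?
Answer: $266$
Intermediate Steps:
$P{\left(w \right)} = 1$ ($P{\left(w \right)} = \frac{2 w}{2 w} = 2 w \frac{1}{2 w} = 1$)
$P{\left(-1 \right)} \left(-19\right) \left(-14\right) = 1 \left(-19\right) \left(-14\right) = \left(-19\right) \left(-14\right) = 266$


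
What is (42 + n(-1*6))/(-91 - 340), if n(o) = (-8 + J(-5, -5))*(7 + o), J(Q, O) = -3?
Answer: -31/431 ≈ -0.071926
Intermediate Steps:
n(o) = -77 - 11*o (n(o) = (-8 - 3)*(7 + o) = -11*(7 + o) = -77 - 11*o)
(42 + n(-1*6))/(-91 - 340) = (42 + (-77 - (-11)*6))/(-91 - 340) = (42 + (-77 - 11*(-6)))/(-431) = (42 + (-77 + 66))*(-1/431) = (42 - 11)*(-1/431) = 31*(-1/431) = -31/431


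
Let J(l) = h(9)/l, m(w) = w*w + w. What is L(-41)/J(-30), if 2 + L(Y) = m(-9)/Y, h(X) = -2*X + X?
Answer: -1540/123 ≈ -12.520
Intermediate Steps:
h(X) = -X
m(w) = w + w**2 (m(w) = w**2 + w = w + w**2)
J(l) = -9/l (J(l) = (-1*9)/l = -9/l)
L(Y) = -2 + 72/Y (L(Y) = -2 + (-9*(1 - 9))/Y = -2 + (-9*(-8))/Y = -2 + 72/Y)
L(-41)/J(-30) = (-2 + 72/(-41))/((-9/(-30))) = (-2 + 72*(-1/41))/((-9*(-1/30))) = (-2 - 72/41)/(3/10) = -154/41*10/3 = -1540/123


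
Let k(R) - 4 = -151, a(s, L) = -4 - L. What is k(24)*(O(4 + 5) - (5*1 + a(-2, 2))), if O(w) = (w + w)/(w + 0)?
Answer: -441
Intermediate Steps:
k(R) = -147 (k(R) = 4 - 151 = -147)
O(w) = 2 (O(w) = (2*w)/w = 2)
k(24)*(O(4 + 5) - (5*1 + a(-2, 2))) = -147*(2 - (5*1 + (-4 - 1*2))) = -147*(2 - (5 + (-4 - 2))) = -147*(2 - (5 - 6)) = -147*(2 - 1*(-1)) = -147*(2 + 1) = -147*3 = -441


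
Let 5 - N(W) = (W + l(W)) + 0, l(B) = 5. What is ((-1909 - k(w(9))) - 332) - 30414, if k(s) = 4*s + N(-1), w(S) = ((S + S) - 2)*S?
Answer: -33232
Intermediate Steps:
N(W) = -W (N(W) = 5 - ((W + 5) + 0) = 5 - ((5 + W) + 0) = 5 - (5 + W) = 5 + (-5 - W) = -W)
w(S) = S*(-2 + 2*S) (w(S) = (2*S - 2)*S = (-2 + 2*S)*S = S*(-2 + 2*S))
k(s) = 1 + 4*s (k(s) = 4*s - 1*(-1) = 4*s + 1 = 1 + 4*s)
((-1909 - k(w(9))) - 332) - 30414 = ((-1909 - (1 + 4*(2*9*(-1 + 9)))) - 332) - 30414 = ((-1909 - (1 + 4*(2*9*8))) - 332) - 30414 = ((-1909 - (1 + 4*144)) - 332) - 30414 = ((-1909 - (1 + 576)) - 332) - 30414 = ((-1909 - 1*577) - 332) - 30414 = ((-1909 - 577) - 332) - 30414 = (-2486 - 332) - 30414 = -2818 - 30414 = -33232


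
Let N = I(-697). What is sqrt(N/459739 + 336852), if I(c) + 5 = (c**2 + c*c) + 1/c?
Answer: 4*sqrt(2161773168686671153313)/320438083 ≈ 580.39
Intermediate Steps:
I(c) = -5 + 1/c + 2*c**2 (I(c) = -5 + ((c**2 + c*c) + 1/c) = -5 + ((c**2 + c**2) + 1/c) = -5 + (2*c**2 + 1/c) = -5 + (1/c + 2*c**2) = -5 + 1/c + 2*c**2)
N = 677214260/697 (N = -5 + 1/(-697) + 2*(-697)**2 = -5 - 1/697 + 2*485809 = -5 - 1/697 + 971618 = 677214260/697 ≈ 9.7161e+5)
sqrt(N/459739 + 336852) = sqrt((677214260/697)/459739 + 336852) = sqrt((677214260/697)*(1/459739) + 336852) = sqrt(677214260/320438083 + 336852) = sqrt(107940886348976/320438083) = 4*sqrt(2161773168686671153313)/320438083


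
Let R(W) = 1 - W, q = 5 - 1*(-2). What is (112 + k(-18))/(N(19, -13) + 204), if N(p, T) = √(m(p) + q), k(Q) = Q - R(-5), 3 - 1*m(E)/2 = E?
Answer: 17952/41641 - 440*I/41641 ≈ 0.43111 - 0.010567*I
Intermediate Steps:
q = 7 (q = 5 + 2 = 7)
m(E) = 6 - 2*E
k(Q) = -6 + Q (k(Q) = Q - (1 - 1*(-5)) = Q - (1 + 5) = Q - 1*6 = Q - 6 = -6 + Q)
N(p, T) = √(13 - 2*p) (N(p, T) = √((6 - 2*p) + 7) = √(13 - 2*p))
(112 + k(-18))/(N(19, -13) + 204) = (112 + (-6 - 18))/(√(13 - 2*19) + 204) = (112 - 24)/(√(13 - 38) + 204) = 88/(√(-25) + 204) = 88/(5*I + 204) = 88/(204 + 5*I) = 88*((204 - 5*I)/41641) = 88*(204 - 5*I)/41641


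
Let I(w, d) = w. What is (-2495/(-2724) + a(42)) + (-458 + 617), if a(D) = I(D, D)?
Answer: 550019/2724 ≈ 201.92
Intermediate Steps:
a(D) = D
(-2495/(-2724) + a(42)) + (-458 + 617) = (-2495/(-2724) + 42) + (-458 + 617) = (-2495*(-1/2724) + 42) + 159 = (2495/2724 + 42) + 159 = 116903/2724 + 159 = 550019/2724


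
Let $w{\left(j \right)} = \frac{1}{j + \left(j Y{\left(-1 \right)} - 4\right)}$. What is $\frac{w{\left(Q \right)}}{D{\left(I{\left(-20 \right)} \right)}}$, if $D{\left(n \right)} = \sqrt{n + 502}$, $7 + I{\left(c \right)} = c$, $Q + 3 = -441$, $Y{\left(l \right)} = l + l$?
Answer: $\frac{\sqrt{19}}{41800} \approx 0.00010428$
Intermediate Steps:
$Y{\left(l \right)} = 2 l$
$Q = -444$ ($Q = -3 - 441 = -444$)
$I{\left(c \right)} = -7 + c$
$D{\left(n \right)} = \sqrt{502 + n}$
$w{\left(j \right)} = \frac{1}{-4 - j}$ ($w{\left(j \right)} = \frac{1}{j + \left(j 2 \left(-1\right) - 4\right)} = \frac{1}{j + \left(j \left(-2\right) - 4\right)} = \frac{1}{j - \left(4 + 2 j\right)} = \frac{1}{-4 - j}$)
$\frac{w{\left(Q \right)}}{D{\left(I{\left(-20 \right)} \right)}} = \frac{\left(-1\right) \frac{1}{4 - 444}}{\sqrt{502 - 27}} = \frac{\left(-1\right) \frac{1}{-440}}{\sqrt{502 - 27}} = \frac{\left(-1\right) \left(- \frac{1}{440}\right)}{\sqrt{475}} = \frac{1}{440 \cdot 5 \sqrt{19}} = \frac{\frac{1}{95} \sqrt{19}}{440} = \frac{\sqrt{19}}{41800}$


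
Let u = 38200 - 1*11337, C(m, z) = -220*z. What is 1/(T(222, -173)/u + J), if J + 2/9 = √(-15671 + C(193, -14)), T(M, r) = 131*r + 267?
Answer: -61720697430/736025268284899 - 175353846867*I*√1399/736025268284899 ≈ -8.3857e-5 - 0.0089111*I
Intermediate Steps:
T(M, r) = 267 + 131*r
u = 26863 (u = 38200 - 11337 = 26863)
J = -2/9 + 3*I*√1399 (J = -2/9 + √(-15671 - 220*(-14)) = -2/9 + √(-15671 + 3080) = -2/9 + √(-12591) = -2/9 + 3*I*√1399 ≈ -0.22222 + 112.21*I)
1/(T(222, -173)/u + J) = 1/((267 + 131*(-173))/26863 + (-2/9 + 3*I*√1399)) = 1/((267 - 22663)*(1/26863) + (-2/9 + 3*I*√1399)) = 1/(-22396*1/26863 + (-2/9 + 3*I*√1399)) = 1/(-22396/26863 + (-2/9 + 3*I*√1399)) = 1/(-255290/241767 + 3*I*√1399)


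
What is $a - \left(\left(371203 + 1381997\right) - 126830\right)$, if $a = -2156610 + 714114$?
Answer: $-3068866$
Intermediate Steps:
$a = -1442496$
$a - \left(\left(371203 + 1381997\right) - 126830\right) = -1442496 - \left(\left(371203 + 1381997\right) - 126830\right) = -1442496 - \left(1753200 - 126830\right) = -1442496 - 1626370 = -3068866$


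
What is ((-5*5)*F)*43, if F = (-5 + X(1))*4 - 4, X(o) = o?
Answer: 21500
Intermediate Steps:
F = -20 (F = (-5 + 1)*4 - 4 = -4*4 - 4 = -16 - 4 = -20)
((-5*5)*F)*43 = (-5*5*(-20))*43 = -25*(-20)*43 = 500*43 = 21500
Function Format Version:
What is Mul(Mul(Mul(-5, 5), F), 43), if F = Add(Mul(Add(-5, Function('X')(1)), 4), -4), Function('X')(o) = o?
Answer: 21500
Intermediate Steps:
F = -20 (F = Add(Mul(Add(-5, 1), 4), -4) = Add(Mul(-4, 4), -4) = Add(-16, -4) = -20)
Mul(Mul(Mul(-5, 5), F), 43) = Mul(Mul(Mul(-5, 5), -20), 43) = Mul(Mul(-25, -20), 43) = Mul(500, 43) = 21500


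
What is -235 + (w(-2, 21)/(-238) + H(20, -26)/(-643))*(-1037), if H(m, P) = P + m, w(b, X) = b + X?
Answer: -1457341/9002 ≈ -161.89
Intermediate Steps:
w(b, X) = X + b
-235 + (w(-2, 21)/(-238) + H(20, -26)/(-643))*(-1037) = -235 + ((21 - 2)/(-238) + (-26 + 20)/(-643))*(-1037) = -235 + (19*(-1/238) - 6*(-1/643))*(-1037) = -235 + (-19/238 + 6/643)*(-1037) = -235 - 10789/153034*(-1037) = -235 + 658129/9002 = -1457341/9002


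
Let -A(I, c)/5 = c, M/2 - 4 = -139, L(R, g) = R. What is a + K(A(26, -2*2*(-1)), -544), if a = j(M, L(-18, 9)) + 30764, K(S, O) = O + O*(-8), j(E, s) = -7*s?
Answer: 34698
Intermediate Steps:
M = -270 (M = 8 + 2*(-139) = 8 - 278 = -270)
A(I, c) = -5*c
K(S, O) = -7*O (K(S, O) = O - 8*O = -7*O)
a = 30890 (a = -7*(-18) + 30764 = 126 + 30764 = 30890)
a + K(A(26, -2*2*(-1)), -544) = 30890 - 7*(-544) = 30890 + 3808 = 34698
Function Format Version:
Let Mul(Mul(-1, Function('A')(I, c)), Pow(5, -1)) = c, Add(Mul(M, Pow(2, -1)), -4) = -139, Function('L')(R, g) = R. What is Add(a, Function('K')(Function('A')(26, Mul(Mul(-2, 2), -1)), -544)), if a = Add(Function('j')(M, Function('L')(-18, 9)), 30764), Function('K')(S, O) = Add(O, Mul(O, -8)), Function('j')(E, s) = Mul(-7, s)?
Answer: 34698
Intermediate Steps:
M = -270 (M = Add(8, Mul(2, -139)) = Add(8, -278) = -270)
Function('A')(I, c) = Mul(-5, c)
Function('K')(S, O) = Mul(-7, O) (Function('K')(S, O) = Add(O, Mul(-8, O)) = Mul(-7, O))
a = 30890 (a = Add(Mul(-7, -18), 30764) = Add(126, 30764) = 30890)
Add(a, Function('K')(Function('A')(26, Mul(Mul(-2, 2), -1)), -544)) = Add(30890, Mul(-7, -544)) = Add(30890, 3808) = 34698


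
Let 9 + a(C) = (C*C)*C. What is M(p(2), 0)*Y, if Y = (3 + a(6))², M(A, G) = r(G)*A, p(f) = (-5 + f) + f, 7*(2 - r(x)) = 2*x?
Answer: -88200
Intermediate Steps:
r(x) = 2 - 2*x/7
p(f) = -5 + 2*f
M(A, G) = A*(2 - 2*G/7) (M(A, G) = (2 - 2*G/7)*A = A*(2 - 2*G/7))
a(C) = -9 + C³ (a(C) = -9 + (C*C)*C = -9 + C²*C = -9 + C³)
Y = 44100 (Y = (3 + (-9 + 6³))² = (3 + (-9 + 216))² = (3 + 207)² = 210² = 44100)
M(p(2), 0)*Y = (2*(-5 + 2*2)*(7 - 1*0)/7)*44100 = (2*(-5 + 4)*(7 + 0)/7)*44100 = ((2/7)*(-1)*7)*44100 = -2*44100 = -88200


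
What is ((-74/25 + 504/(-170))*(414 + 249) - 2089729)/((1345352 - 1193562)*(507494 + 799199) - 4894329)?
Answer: -52341427/4958450903525 ≈ -1.0556e-5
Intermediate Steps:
((-74/25 + 504/(-170))*(414 + 249) - 2089729)/((1345352 - 1193562)*(507494 + 799199) - 4894329) = ((-74*1/25 + 504*(-1/170))*663 - 2089729)/(151790*1306693 - 4894329) = ((-74/25 - 252/85)*663 - 2089729)/(198342930470 - 4894329) = (-2518/425*663 - 2089729)/198338036141 = (-98202/25 - 2089729)*(1/198338036141) = -52341427/25*1/198338036141 = -52341427/4958450903525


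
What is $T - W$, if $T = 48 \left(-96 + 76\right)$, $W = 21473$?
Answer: $-22433$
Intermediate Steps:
$T = -960$ ($T = 48 \left(-20\right) = -960$)
$T - W = -960 - 21473 = -22433$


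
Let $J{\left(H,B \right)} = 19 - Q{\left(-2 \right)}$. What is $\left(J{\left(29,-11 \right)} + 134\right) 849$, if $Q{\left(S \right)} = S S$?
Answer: $126501$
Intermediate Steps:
$Q{\left(S \right)} = S^{2}$
$J{\left(H,B \right)} = 15$ ($J{\left(H,B \right)} = 19 - \left(-2\right)^{2} = 19 - 4 = 15$)
$\left(J{\left(29,-11 \right)} + 134\right) 849 = \left(15 + 134\right) 849 = 149 \cdot 849 = 126501$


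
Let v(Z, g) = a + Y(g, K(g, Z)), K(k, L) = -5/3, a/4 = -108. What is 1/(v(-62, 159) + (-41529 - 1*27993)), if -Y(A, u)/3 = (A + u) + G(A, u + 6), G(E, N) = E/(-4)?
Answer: -4/281227 ≈ -1.4223e-5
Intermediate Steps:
a = -432 (a = 4*(-108) = -432)
G(E, N) = -E/4 (G(E, N) = E*(-1/4) = -E/4)
K(k, L) = -5/3 (K(k, L) = -5*1/3 = -5/3)
Y(A, u) = -3*u - 9*A/4 (Y(A, u) = -3*((A + u) - A/4) = -3*(u + 3*A/4) = -3*u - 9*A/4)
v(Z, g) = -427 - 9*g/4 (v(Z, g) = -432 + (-3*(-5/3) - 9*g/4) = -432 + (5 - 9*g/4) = -427 - 9*g/4)
1/(v(-62, 159) + (-41529 - 1*27993)) = 1/((-427 - 9/4*159) + (-41529 - 1*27993)) = 1/((-427 - 1431/4) + (-41529 - 27993)) = 1/(-3139/4 - 69522) = 1/(-281227/4) = -4/281227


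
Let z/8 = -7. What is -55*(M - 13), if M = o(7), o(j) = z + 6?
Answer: 3465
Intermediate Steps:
z = -56 (z = 8*(-7) = -56)
o(j) = -50 (o(j) = -56 + 6 = -50)
M = -50
-55*(M - 13) = -55*(-50 - 13) = -55*(-63) = 3465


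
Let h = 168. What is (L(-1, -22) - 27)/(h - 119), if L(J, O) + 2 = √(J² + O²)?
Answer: -29/49 + √485/49 ≈ -0.14239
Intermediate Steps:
L(J, O) = -2 + √(J² + O²)
(L(-1, -22) - 27)/(h - 119) = ((-2 + √((-1)² + (-22)²)) - 27)/(168 - 119) = ((-2 + √(1 + 484)) - 27)/49 = ((-2 + √485) - 27)*(1/49) = (-29 + √485)*(1/49) = -29/49 + √485/49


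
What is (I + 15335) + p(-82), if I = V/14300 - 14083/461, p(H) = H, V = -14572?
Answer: 25086061827/1648075 ≈ 15221.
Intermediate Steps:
I = -52026148/1648075 (I = -14572/14300 - 14083/461 = -14572*1/14300 - 14083*1/461 = -3643/3575 - 14083/461 = -52026148/1648075 ≈ -31.568)
(I + 15335) + p(-82) = (-52026148/1648075 + 15335) - 82 = 25221203977/1648075 - 82 = 25086061827/1648075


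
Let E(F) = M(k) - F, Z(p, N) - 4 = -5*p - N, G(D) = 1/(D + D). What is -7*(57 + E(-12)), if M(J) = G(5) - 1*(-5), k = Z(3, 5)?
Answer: -5187/10 ≈ -518.70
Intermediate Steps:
G(D) = 1/(2*D)
Z(p, N) = 4 - N - 5*p (Z(p, N) = 4 + (-5*p - N) = 4 + (-N - 5*p) = 4 - N - 5*p)
k = -16 (k = 4 - 1*5 - 5*3 = 4 - 5 - 15 = -16)
M(J) = 51/10 (M(J) = (½)/5 - 1*(-5) = (½)*(⅕) + 5 = ⅒ + 5 = 51/10)
E(F) = 51/10 - F
-7*(57 + E(-12)) = -7*(57 + (51/10 - 1*(-12))) = -7*(57 + (51/10 + 12)) = -7*(57 + 171/10) = -7*741/10 = -5187/10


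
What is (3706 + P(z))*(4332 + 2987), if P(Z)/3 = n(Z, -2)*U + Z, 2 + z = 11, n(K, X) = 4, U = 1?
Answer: 27409655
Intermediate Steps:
z = 9 (z = -2 + 11 = 9)
P(Z) = 12 + 3*Z (P(Z) = 3*(4*1 + Z) = 3*(4 + Z) = 12 + 3*Z)
(3706 + P(z))*(4332 + 2987) = (3706 + (12 + 3*9))*(4332 + 2987) = (3706 + (12 + 27))*7319 = (3706 + 39)*7319 = 3745*7319 = 27409655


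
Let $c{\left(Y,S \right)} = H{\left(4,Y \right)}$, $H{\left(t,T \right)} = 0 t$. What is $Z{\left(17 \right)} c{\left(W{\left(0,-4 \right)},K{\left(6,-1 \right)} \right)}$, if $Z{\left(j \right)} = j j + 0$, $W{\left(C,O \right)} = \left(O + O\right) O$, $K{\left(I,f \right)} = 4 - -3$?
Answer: $0$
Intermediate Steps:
$K{\left(I,f \right)} = 7$ ($K{\left(I,f \right)} = 4 + 3 = 7$)
$W{\left(C,O \right)} = 2 O^{2}$ ($W{\left(C,O \right)} = 2 O O = 2 O^{2}$)
$H{\left(t,T \right)} = 0$
$c{\left(Y,S \right)} = 0$
$Z{\left(j \right)} = j^{2}$ ($Z{\left(j \right)} = j^{2} + 0 = j^{2}$)
$Z{\left(17 \right)} c{\left(W{\left(0,-4 \right)},K{\left(6,-1 \right)} \right)} = 17^{2} \cdot 0 = 289 \cdot 0 = 0$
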